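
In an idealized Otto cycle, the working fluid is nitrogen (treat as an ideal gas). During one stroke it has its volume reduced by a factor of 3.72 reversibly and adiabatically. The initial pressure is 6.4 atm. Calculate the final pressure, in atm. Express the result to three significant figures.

Adiabatic: P₁V₁^γ = P₂V₂^γ ⇒ P₂ = P₁ (V₁/V₂)^γ.
For a diatomic ideal gas γ = 7/5.
P₂ = 6.4 × 3.72^(7/5) = 40.27 atm.

P₂ ≈ 40.3 atm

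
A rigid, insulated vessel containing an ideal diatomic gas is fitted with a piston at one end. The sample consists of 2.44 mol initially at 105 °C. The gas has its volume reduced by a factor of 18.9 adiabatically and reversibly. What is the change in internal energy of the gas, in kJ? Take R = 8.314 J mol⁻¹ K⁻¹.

ΔU ≈ 43.0 kJ

For a reversible adiabat TV^(γ−1) is constant, so T₂ = T₁ (V₁/V₂)^(γ−1).
γ = 7/5 for a diatomic ideal gas, so γ−1 = 2/5.
T₁ = 105 °C = 378.1 K.
T₂ = 378.1 × 18.9^(2/5) = 1225 K.
Q = 0, so ΔU = W_on_gas = nCᵥΔT with Cᵥ = R/(γ−1) = 20.79 J/(mol·K).
ΔU = 2.44 × 20.79 × (1225 − 378.1) = 42960 J.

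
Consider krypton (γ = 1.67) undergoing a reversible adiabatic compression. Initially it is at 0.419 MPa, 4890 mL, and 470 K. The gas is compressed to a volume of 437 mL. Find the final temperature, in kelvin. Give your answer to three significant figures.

Adiabatic: T₁V₁^(γ−1) = T₂V₂^(γ−1) ⇒ T₂ = T₁ (V₁/V₂)^(γ−1).
T₂ = 470 × (4890/437)^(0.67) = 2370 K.

T₂ ≈ 2370 K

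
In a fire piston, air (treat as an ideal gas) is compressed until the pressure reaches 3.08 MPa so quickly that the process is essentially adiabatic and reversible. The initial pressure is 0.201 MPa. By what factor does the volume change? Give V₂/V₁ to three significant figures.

From PV^γ = const, V₂/V₁ = (P₁/P₂)^(1/γ).
For a diatomic ideal gas γ = 7/5.
V₂/V₁ = (0.201/3.08)^(5/7) = 0.1423.

V₂/V₁ ≈ 0.142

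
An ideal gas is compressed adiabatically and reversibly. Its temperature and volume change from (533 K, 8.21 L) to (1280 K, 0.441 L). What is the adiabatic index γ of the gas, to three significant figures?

TV^(γ−1) = const ⇒ γ − 1 = ln(T₂/T₁) / ln(V₁/V₂).
γ = 1 + ln(1280/533) / ln(8.21/0.441) = 1.3.

γ ≈ 1.30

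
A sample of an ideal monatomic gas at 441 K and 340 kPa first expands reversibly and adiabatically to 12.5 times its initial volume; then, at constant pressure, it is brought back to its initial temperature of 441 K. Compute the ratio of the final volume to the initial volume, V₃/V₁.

For a monatomic ideal gas γ = 5/3.
Adiabatic step: V₂/V₁ = 12.5; T₂ = T₁·(1/12.5)^(2/3) = 81.88 K.
Isobaric step: V₃/V₂ = T₃/T₂ = 441/81.88.
V₃/V₁ = (V₂/V₁)(V₃/V₂) = 12.5 × (441/81.88) = 67.33.

V₃/V₁ ≈ 67.3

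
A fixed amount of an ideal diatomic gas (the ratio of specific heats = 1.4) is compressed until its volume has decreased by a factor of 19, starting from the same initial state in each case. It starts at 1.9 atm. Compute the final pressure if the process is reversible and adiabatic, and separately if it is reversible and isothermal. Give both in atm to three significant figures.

Isothermal: P₂ = P₁(V₁/V₂) = 1.9×19 = 36.1 atm.
Adiabatic: P₂ = P₁(V₁/V₂)^γ = 1.9×19^(1.4) = 117.2 atm.

adiabatic: 117 atm; isothermal: 36.1 atm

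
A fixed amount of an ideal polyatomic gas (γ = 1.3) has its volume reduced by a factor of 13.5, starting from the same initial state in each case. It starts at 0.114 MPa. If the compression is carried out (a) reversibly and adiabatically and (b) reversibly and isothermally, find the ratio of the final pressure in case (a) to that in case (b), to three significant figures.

P_adiabatic / P_isothermal ≈ 2.18

Isothermal: P_b = P₁(V₁/V₂) = 0.114×13.5.
Adiabatic: P_a = P₁(V₁/V₂)^γ = 0.114×13.5^(1.3).
P_a/P_b = (V₁/V₂)^(γ−1) = 13.5^(0.3) = 2.183.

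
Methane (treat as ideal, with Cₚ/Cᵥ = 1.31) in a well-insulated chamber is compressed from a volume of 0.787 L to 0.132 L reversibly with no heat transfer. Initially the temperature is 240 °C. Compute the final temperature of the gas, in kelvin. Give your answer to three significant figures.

T₂ ≈ 893 K

For a reversible adiabat TV^(γ−1) is constant, so T₂ = T₁ (V₁/V₂)^(γ−1).
T₁ = 240 °C = 513.1 K.
T₂ = 513.1 × (0.787/0.132)^(0.31) = 892.5 K.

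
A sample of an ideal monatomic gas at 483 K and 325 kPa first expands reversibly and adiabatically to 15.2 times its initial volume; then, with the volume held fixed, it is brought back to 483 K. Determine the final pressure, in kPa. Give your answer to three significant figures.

For a monatomic ideal gas γ = 5/3.
Adiabatic step (PV^γ = const): P₂ = 325×(1/15.2)^(5/3) = 3.485 kPa; T₂ = 483×(1/15.2)^(2/3) = 78.71 K.
Isochoric: P₃ = P₂(T₃/T₂) = 3.485 × (483/78.71) = 21.38 kPa.

P₃ ≈ 21.4 kPa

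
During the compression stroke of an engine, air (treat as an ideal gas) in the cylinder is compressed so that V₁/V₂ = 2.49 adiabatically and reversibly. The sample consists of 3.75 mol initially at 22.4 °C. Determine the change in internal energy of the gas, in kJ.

ΔU ≈ 10.1 kJ

For a reversible adiabat TV^(γ−1) is constant, so T₂ = T₁ (V₁/V₂)^(γ−1).
γ = 7/5 for a diatomic ideal gas, so γ−1 = 2/5.
T₁ = 22.4 °C = 295.5 K.
T₂ = 295.5 × 2.49^(2/5) = 425.7 K.
Q = 0, so ΔU = W_on_gas = nCᵥΔT with Cᵥ = R/(γ−1) = 20.79 J/(mol·K).
ΔU = 3.75 × 20.79 × (425.7 − 295.5) = 10140 J.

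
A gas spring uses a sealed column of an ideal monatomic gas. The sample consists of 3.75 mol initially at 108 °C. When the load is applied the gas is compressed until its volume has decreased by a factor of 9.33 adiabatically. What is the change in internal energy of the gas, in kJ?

For a reversible adiabat TV^(γ−1) is constant, so T₂ = T₁ (V₁/V₂)^(γ−1).
γ = 5/3 for a monatomic ideal gas, so γ−1 = 2/3.
T₁ = 108 °C = 381.1 K.
T₂ = 381.1 × 9.33^(2/3) = 1689 K.
Q = 0, so ΔU = W_on_gas = nCᵥΔT with Cᵥ = R/(γ−1) = 12.47 J/(mol·K).
ΔU = 3.75 × 12.47 × (1689 − 381.1) = 61170 J.

ΔU ≈ 61.2 kJ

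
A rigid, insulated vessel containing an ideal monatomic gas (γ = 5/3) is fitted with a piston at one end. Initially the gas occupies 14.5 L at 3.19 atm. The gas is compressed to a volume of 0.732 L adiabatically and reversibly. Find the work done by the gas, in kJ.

W ≈ -44.4 kJ

P₂ = P₁(V₁/V₂)^γ = 3.19×(14.5/0.732)^(5/3) = 462.6 atm.
For a reversible adiabat, W_by_gas = (P₁V₁ − P₂V₂)/(γ−1).
W_by = (323200×0.0145 − 4.687×10^7×0.000732) / (2/3) = -44440 J.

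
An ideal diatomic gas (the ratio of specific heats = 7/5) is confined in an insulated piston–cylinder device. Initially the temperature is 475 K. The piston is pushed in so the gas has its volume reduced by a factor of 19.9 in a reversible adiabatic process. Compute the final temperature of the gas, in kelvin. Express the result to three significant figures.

For a reversible adiabat TV^(γ−1) is constant, so T₂ = T₁ (V₁/V₂)^(γ−1).
T₂ = 475 × 19.9^(2/5) = 1571 K.

T₂ ≈ 1570 K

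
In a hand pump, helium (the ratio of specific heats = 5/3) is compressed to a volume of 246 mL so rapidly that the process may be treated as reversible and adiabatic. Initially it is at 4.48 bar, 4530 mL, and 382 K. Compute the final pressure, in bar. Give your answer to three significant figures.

P₂ ≈ 575 bar

Adiabatic: P₁V₁^γ = P₂V₂^γ ⇒ P₂ = P₁ (V₁/V₂)^γ.
P₂ = 4.48 × (4530/246)^(5/3) = 575.3 bar.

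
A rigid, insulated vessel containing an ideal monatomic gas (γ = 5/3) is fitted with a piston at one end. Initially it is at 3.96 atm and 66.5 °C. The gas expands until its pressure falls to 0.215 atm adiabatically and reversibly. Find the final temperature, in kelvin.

T₂ ≈ 106 K

Adiabatic: T₂/T₁ = (P₂/P₁)^((γ−1)/γ).
T₁ = 66.5 °C = 339.6 K.
T₂ = 339.6 × (0.215/3.96)^(2/5) = 105.9 K.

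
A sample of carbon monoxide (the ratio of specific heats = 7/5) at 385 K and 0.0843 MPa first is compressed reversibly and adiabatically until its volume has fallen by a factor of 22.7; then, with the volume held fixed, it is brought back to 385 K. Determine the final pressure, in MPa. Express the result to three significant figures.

Adiabatic step (PV^γ = const): P₂ = 0.0843×22.7^(7/5) = 6.672 MPa; T₂ = 385×22.7^(2/5) = 1342 K.
Isochoric: P₃ = P₂(T₃/T₂) = 6.672 × (385/1342) = 1.914 MPa.

P₃ ≈ 1.91 MPa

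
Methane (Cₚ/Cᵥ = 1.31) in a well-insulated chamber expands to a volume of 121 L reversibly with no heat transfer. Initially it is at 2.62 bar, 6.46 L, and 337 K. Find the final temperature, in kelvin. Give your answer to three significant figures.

T₂ ≈ 136 K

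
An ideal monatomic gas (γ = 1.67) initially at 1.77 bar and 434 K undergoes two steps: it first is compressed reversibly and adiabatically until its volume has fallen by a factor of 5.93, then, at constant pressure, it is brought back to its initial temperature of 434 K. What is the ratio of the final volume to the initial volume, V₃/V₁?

Adiabatic step: V₂/V₁ = 0.1686; T₂ = T₁·5.93^(0.67) = 1430 K.
Isobaric step: V₃/V₂ = T₃/T₂ = 434/1430.
V₃/V₁ = (V₂/V₁)(V₃/V₂) = 0.1686 × (434/1430) = 0.05117.

V₃/V₁ ≈ 0.0512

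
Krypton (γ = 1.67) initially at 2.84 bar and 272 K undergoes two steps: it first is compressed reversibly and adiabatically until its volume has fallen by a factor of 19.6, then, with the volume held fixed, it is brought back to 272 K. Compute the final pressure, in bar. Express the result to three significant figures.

P₃ ≈ 55.7 bar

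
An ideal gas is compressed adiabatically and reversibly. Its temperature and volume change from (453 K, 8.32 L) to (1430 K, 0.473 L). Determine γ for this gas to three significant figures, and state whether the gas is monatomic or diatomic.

γ ≈ 1.40; diatomic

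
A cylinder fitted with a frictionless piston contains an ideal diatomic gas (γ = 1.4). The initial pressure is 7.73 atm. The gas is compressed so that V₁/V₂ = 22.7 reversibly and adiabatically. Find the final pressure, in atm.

Since PV^γ is constant along a reversible adiabat, P₂ = P₁ (V₁/V₂)^γ.
P₂ = 7.73 × 22.7^(1.4) = 611.8 atm.

P₂ ≈ 612 atm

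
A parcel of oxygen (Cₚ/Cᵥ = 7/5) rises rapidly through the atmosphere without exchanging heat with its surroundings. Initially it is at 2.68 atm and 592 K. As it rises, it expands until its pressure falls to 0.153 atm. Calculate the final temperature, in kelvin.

Along an adiabat T P^((1−γ)/γ) is constant, so T₂ = T₁ (P₂/P₁)^((γ−1)/γ).
T₂ = 592 × (0.153/2.68)^(2/7) = 261.2 K.

T₂ ≈ 261 K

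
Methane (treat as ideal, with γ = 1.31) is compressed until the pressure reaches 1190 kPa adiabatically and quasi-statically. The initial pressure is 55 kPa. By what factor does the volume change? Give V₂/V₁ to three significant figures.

V₂/V₁ ≈ 0.0957

From PV^γ = const, V₂/V₁ = (P₁/P₂)^(1/γ).
V₂/V₁ = (55/1190)^(0.763) = 0.09567.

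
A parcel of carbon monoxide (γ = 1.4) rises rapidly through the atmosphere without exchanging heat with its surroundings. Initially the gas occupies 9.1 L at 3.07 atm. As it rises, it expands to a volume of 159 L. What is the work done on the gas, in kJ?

W ≈ -4.82 kJ

P₂ = P₁(V₁/V₂)^γ = 3.07×(9.1/159)^(1.4) = 0.05596 atm.
For a reversible adiabat, W_by_gas = (P₁V₁ − P₂V₂)/(γ−1).
W_by = (311100×0.0091 − 5670×0.159) / (0.4) = 4823 J.
W_on_gas = −W_by = -4823 J.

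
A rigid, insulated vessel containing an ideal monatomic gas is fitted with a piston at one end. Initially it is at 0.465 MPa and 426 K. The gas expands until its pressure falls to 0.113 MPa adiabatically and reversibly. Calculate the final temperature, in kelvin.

Along an adiabat T P^((1−γ)/γ) is constant, so T₂ = T₁ (P₂/P₁)^((γ−1)/γ).
For a monatomic ideal gas γ = 5/3, so (γ−1)/γ = 2/5.
T₂ = 426 × (0.113/0.465)^(2/5) = 241.9 K.

T₂ ≈ 242 K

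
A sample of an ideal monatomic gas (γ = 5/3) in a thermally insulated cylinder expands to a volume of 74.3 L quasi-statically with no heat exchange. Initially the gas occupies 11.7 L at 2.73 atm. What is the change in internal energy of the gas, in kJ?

ΔU ≈ -3.44 kJ

P₂ = P₁(V₁/V₂)^γ = 2.73×(11.7/74.3)^(5/3) = 0.1254 atm.
For a reversible adiabat, W_by_gas = (P₁V₁ − P₂V₂)/(γ−1).
W_by = (276600×0.0117 − 12700×0.0743) / (2/3) = 3439 J.
Q = 0 ⇒ ΔU = −W_by = -3439 J.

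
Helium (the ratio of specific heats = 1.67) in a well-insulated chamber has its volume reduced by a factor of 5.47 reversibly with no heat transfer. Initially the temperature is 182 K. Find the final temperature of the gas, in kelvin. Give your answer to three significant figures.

Adiabatic: T₁V₁^(γ−1) = T₂V₂^(γ−1) ⇒ T₂ = T₁ (V₁/V₂)^(γ−1).
T₂ = 182 × 5.47^(0.67) = 568.2 K.

T₂ ≈ 568 K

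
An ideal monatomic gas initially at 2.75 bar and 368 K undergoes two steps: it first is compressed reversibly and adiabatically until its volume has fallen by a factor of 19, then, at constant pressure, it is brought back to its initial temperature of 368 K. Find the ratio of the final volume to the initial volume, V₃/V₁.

For a monatomic ideal gas γ = 5/3.
Adiabatic step: V₂/V₁ = 0.05263; T₂ = T₁·19^(2/3) = 2620 K.
Isobaric step: V₃/V₂ = T₃/T₂ = 368/2620.
V₃/V₁ = (V₂/V₁)(V₃/V₂) = 0.05263 × (368/2620) = 0.007392.

V₃/V₁ ≈ 0.00739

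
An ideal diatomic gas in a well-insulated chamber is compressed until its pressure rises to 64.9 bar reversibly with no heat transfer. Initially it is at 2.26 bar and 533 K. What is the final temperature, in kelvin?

Adiabatic: T₂/T₁ = (P₂/P₁)^((γ−1)/γ).
For a diatomic ideal gas γ = 7/5, so (γ−1)/γ = 2/7.
T₂ = 533 × (64.9/2.26)^(2/7) = 1391 K.

T₂ ≈ 1390 K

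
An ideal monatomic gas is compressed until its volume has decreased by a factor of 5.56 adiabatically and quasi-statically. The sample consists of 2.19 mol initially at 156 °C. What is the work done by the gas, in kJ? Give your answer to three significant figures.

W ≈ -25.1 kJ

Adiabatic: T₁V₁^(γ−1) = T₂V₂^(γ−1) ⇒ T₂ = T₁ (V₁/V₂)^(γ−1).
γ = 5/3 for a monatomic ideal gas, so γ−1 = 2/3.
T₁ = 156 °C = 429.1 K.
T₂ = 429.1 × 5.56^(2/3) = 1347 K.
Q = 0, so ΔU = W_on_gas = nCᵥΔT with Cᵥ = R/(γ−1) = 12.47 J/(mol·K).
ΔU = 2.19 × 12.47 × (1347 − 429.1) = 25060 J.
Work done by the gas = −ΔU = -25060 J.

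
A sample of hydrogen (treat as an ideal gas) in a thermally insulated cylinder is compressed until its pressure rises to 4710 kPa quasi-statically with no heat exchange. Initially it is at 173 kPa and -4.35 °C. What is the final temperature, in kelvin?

T₂ ≈ 691 K

Along an adiabat T P^((1−γ)/γ) is constant, so T₂ = T₁ (P₂/P₁)^((γ−1)/γ).
For a diatomic ideal gas γ = 7/5, so (γ−1)/γ = 2/7.
T₁ = -4.35 °C = 268.8 K.
T₂ = 268.8 × (4710/173)^(2/7) = 690.9 K.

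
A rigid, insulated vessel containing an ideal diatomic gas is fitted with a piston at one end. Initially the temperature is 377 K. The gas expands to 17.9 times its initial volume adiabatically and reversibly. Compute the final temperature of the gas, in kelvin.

T₂ ≈ 119 K

Adiabatic: T₁V₁^(γ−1) = T₂V₂^(γ−1) ⇒ T₂ = T₁ (V₁/V₂)^(γ−1).
For a diatomic ideal gas γ = 7/5, so γ−1 = 2/5.
T₂ = 377 × (1/17.9)^(2/5) = 118.9 K.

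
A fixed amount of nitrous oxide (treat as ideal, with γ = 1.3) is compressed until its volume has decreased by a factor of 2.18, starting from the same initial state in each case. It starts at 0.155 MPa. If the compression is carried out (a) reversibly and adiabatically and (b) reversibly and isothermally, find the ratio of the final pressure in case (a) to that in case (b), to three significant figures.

Isothermal: P_b = P₁(V₁/V₂) = 0.155×2.18.
Adiabatic: P_a = P₁(V₁/V₂)^γ = 0.155×2.18^(1.3).
P_a/P_b = (V₁/V₂)^(γ−1) = 2.18^(0.3) = 1.263.

P_adiabatic / P_isothermal ≈ 1.26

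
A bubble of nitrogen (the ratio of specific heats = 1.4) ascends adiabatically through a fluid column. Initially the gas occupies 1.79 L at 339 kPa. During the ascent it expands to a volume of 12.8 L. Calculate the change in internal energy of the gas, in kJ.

P₂ = P₁(V₁/V₂)^γ = 339×(1.79/12.8)^(1.4) = 21.58 kPa.
For a reversible adiabat, W_by_gas = (P₁V₁ − P₂V₂)/(γ−1).
W_by = (339000×0.00179 − 21580×0.0128) / (0.4) = 826.4 J.
Q = 0 ⇒ ΔU = −W_by = -826.4 J.

ΔU ≈ -0.826 kJ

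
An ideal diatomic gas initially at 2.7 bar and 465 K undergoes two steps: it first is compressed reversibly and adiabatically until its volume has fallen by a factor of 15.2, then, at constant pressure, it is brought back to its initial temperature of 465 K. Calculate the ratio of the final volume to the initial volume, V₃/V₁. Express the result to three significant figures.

For a diatomic ideal gas γ = 7/5.
Adiabatic step: V₂/V₁ = 0.06579; T₂ = T₁·15.2^(2/5) = 1381 K.
Isobaric step: V₃/V₂ = T₃/T₂ = 465/1381.
V₃/V₁ = (V₂/V₁)(V₃/V₂) = 0.06579 × (465/1381) = 0.02215.

V₃/V₁ ≈ 0.0222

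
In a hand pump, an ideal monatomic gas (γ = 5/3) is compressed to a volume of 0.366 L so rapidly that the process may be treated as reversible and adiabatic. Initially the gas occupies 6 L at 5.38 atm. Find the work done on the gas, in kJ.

W ≈ 26.8 kJ

P₂ = P₁(V₁/V₂)^γ = 5.38×(6/0.366)^(5/3) = 569.2 atm.
For a reversible adiabat, W_by_gas = (P₁V₁ − P₂V₂)/(γ−1).
W_by = (545100×0.006 − 5.767×10^7×0.000366) / (2/3) = -26750 J.
W_on_gas = −W_by = 26750 J.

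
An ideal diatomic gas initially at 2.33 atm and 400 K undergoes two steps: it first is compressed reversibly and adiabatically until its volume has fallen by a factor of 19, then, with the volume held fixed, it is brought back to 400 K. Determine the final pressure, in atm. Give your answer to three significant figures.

P₃ ≈ 44.3 atm

For a diatomic ideal gas γ = 7/5.
Adiabatic step (PV^γ = const): P₂ = 2.33×19^(7/5) = 143.8 atm; T₂ = 400×19^(2/5) = 1299 K.
Isochoric: P₃ = P₂(T₃/T₂) = 143.8 × (400/1299) = 44.27 atm.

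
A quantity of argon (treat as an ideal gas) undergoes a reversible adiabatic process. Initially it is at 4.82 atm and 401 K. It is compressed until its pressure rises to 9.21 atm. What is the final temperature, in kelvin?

Along an adiabat T P^((1−γ)/γ) is constant, so T₂ = T₁ (P₂/P₁)^((γ−1)/γ).
For a monatomic ideal gas γ = 5/3, so (γ−1)/γ = 2/5.
T₂ = 401 × (9.21/4.82)^(2/5) = 519.6 K.

T₂ ≈ 520 K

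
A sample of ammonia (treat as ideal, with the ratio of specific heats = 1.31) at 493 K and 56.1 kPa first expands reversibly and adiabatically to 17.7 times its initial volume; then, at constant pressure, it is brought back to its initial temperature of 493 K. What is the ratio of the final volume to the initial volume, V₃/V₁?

V₃/V₁ ≈ 43.1

Adiabatic step: V₂/V₁ = 17.7; T₂ = T₁·(1/17.7)^(0.31) = 202.3 K.
Isobaric step: V₃/V₂ = T₃/T₂ = 493/202.3.
V₃/V₁ = (V₂/V₁)(V₃/V₂) = 17.7 × (493/202.3) = 43.14.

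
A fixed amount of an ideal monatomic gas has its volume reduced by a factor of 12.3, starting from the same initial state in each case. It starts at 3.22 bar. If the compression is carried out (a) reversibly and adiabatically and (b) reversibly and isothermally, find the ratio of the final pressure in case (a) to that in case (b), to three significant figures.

For a monatomic ideal gas γ = 5/3.
Isothermal: P_b = P₁(V₁/V₂) = 3.22×12.3.
Adiabatic: P_a = P₁(V₁/V₂)^γ = 3.22×12.3^(5/3).
P_a/P_b = (V₁/V₂)^(γ−1) = 12.3^(2/3) = 5.328.

P_adiabatic / P_isothermal ≈ 5.33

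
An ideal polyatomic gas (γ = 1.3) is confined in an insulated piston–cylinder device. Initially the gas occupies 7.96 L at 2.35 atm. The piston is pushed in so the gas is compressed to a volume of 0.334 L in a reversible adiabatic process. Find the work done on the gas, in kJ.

W ≈ 10.0 kJ

P₂ = P₁(V₁/V₂)^γ = 2.35×(7.96/0.334)^(1.3) = 145 atm.
For a reversible adiabat, W_by_gas = (P₁V₁ − P₂V₂)/(γ−1).
W_by = (238100×0.00796 − 1.469×10^7×0.000334) / (0.3) = -10040 J.
W_on_gas = −W_by = 10040 J.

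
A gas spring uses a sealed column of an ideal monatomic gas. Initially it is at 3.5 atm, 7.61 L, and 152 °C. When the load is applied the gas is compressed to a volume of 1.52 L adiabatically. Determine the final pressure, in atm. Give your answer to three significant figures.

P₂ ≈ 51.3 atm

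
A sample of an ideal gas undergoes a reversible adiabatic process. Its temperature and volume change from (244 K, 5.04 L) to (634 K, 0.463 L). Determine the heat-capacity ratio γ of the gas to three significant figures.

γ ≈ 1.40

TV^(γ−1) = const ⇒ γ − 1 = ln(T₂/T₁) / ln(V₁/V₂).
γ = 1 + ln(634/244) / ln(5.04/0.463) = 1.4.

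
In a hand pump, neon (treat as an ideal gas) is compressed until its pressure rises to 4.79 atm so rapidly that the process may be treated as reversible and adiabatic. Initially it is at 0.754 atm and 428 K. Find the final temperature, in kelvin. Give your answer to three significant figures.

Adiabatic: T₂/T₁ = (P₂/P₁)^((γ−1)/γ).
For a monatomic ideal gas γ = 5/3, so (γ−1)/γ = 2/5.
T₂ = 428 × (4.79/0.754)^(2/5) = 896.7 K.

T₂ ≈ 897 K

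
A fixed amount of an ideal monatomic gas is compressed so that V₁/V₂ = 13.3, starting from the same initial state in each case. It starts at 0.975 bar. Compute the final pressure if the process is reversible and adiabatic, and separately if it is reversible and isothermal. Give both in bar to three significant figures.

adiabatic: 72.8 bar; isothermal: 13.0 bar

For a monatomic ideal gas γ = 5/3.
Isothermal: P₂ = P₁(V₁/V₂) = 0.975×13.3 = 12.97 bar.
Adiabatic: P₂ = P₁(V₁/V₂)^γ = 0.975×13.3^(5/3) = 72.79 bar.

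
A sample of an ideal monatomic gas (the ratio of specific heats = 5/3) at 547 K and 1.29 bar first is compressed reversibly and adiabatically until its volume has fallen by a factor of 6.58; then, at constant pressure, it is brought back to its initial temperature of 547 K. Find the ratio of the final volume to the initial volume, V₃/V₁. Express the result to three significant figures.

Adiabatic step: V₂/V₁ = 0.152; T₂ = T₁·6.58^(2/3) = 1921 K.
Isobaric step: V₃/V₂ = T₃/T₂ = 547/1921.
V₃/V₁ = (V₂/V₁)(V₃/V₂) = 0.152 × (547/1921) = 0.04328.

V₃/V₁ ≈ 0.0433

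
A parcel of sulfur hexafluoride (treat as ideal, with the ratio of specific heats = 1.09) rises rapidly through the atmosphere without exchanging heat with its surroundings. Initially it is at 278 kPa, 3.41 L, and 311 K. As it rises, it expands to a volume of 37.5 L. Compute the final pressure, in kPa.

Since PV^γ is constant along a reversible adiabat, P₂ = P₁ (V₁/V₂)^γ.
P₂ = 278 × (3.41/37.5)^(1.09) = 20.37 kPa.

P₂ ≈ 20.4 kPa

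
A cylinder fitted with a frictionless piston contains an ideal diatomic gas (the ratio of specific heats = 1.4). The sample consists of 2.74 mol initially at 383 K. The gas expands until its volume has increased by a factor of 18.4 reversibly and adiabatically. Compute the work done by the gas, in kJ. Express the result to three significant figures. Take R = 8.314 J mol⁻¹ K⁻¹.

W ≈ 15.0 kJ

Adiabatic: T₁V₁^(γ−1) = T₂V₂^(γ−1) ⇒ T₂ = T₁ (V₁/V₂)^(γ−1).
T₂ = 383 × (1/18.4)^(0.4) = 119.5 K.
Q = 0, so ΔU = W_on_gas = nCᵥΔT with Cᵥ = R/(γ−1) = 20.79 J/(mol·K).
ΔU = 2.74 × 20.79 × (119.5 − 383) = -15010 J.
Work done by the gas = −ΔU = 15010 J.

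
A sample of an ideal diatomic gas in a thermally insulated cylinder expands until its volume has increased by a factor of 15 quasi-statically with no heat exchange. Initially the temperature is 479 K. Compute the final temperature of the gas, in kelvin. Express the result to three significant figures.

Adiabatic: T₁V₁^(γ−1) = T₂V₂^(γ−1) ⇒ T₂ = T₁ (V₁/V₂)^(γ−1).
For a diatomic ideal gas γ = 7/5, so γ−1 = 2/5.
T₂ = 479 × (1/15)^(2/5) = 162.1 K.

T₂ ≈ 162 K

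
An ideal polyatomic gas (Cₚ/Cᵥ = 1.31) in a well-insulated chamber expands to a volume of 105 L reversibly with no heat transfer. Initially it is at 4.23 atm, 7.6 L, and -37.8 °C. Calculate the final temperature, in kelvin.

Adiabatic: T₁V₁^(γ−1) = T₂V₂^(γ−1) ⇒ T₂ = T₁ (V₁/V₂)^(γ−1).
T₁ = -37.8 °C = 235.3 K.
T₂ = 235.3 × (7.6/105)^(0.31) = 104.3 K.

T₂ ≈ 104 K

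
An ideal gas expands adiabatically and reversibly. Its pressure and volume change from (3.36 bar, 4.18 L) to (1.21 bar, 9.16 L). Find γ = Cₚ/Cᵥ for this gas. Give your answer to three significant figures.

γ ≈ 1.30

PV^γ = const ⇒ γ = ln(P₂/P₁) / ln(V₁/V₂).
γ = ln(1.21/3.36) / ln(4.18/9.16) = 1.302.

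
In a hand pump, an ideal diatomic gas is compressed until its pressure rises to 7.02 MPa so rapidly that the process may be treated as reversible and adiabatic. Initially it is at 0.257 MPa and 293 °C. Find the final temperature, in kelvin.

T₂ ≈ 1460 K

Along an adiabat T P^((1−γ)/γ) is constant, so T₂ = T₁ (P₂/P₁)^((γ−1)/γ).
For a diatomic ideal gas γ = 7/5, so (γ−1)/γ = 2/7.
T₁ = 293 °C = 566.1 K.
T₂ = 566.1 × (7.02/0.257)^(2/7) = 1457 K.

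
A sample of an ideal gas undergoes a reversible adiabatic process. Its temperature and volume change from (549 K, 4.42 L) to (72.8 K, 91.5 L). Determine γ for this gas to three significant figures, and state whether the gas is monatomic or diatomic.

γ ≈ 1.67; monatomic

TV^(γ−1) = const ⇒ γ − 1 = ln(T₂/T₁) / ln(V₁/V₂).
γ = 1 + ln(72.8/549) / ln(4.42/91.5) = 1.667.
γ ≈ 1.67 is close to 5/3, so the gas is monatomic.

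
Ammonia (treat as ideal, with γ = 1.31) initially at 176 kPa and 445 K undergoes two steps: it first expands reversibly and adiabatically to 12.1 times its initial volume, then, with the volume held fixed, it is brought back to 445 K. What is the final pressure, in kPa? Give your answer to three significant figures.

P₃ ≈ 14.5 kPa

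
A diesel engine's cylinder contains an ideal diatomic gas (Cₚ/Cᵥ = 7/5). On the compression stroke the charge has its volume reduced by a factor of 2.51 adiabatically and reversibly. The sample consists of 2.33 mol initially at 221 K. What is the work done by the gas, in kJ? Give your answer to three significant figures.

W ≈ -4.76 kJ

For a reversible adiabat TV^(γ−1) is constant, so T₂ = T₁ (V₁/V₂)^(γ−1).
T₂ = 221 × 2.51^(2/5) = 319.3 K.
Q = 0, so ΔU = W_on_gas = nCᵥΔT with Cᵥ = R/(γ−1) = 20.79 J/(mol·K).
ΔU = 2.33 × 20.79 × (319.3 − 221) = 4763 J.
Work done by the gas = −ΔU = -4763 J.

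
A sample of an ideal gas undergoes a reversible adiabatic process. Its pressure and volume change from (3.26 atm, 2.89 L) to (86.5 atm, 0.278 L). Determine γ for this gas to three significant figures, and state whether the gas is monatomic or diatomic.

PV^γ = const ⇒ γ = ln(P₂/P₁) / ln(V₁/V₂).
γ = ln(86.5/3.26) / ln(2.89/0.278) = 1.4.
γ ≈ 1.40 is close to 7/5, so the gas is diatomic.

γ ≈ 1.40; diatomic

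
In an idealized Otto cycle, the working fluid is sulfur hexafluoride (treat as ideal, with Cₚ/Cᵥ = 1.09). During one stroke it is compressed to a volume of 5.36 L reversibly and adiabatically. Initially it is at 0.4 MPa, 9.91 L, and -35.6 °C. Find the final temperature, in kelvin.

For a reversible adiabat TV^(γ−1) is constant, so T₂ = T₁ (V₁/V₂)^(γ−1).
T₁ = -35.6 °C = 237.5 K.
T₂ = 237.5 × (9.91/5.36)^(0.09) = 251.1 K.

T₂ ≈ 251 K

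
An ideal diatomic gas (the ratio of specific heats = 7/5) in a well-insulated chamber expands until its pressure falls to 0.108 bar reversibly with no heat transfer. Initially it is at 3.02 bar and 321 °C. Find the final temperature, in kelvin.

T₂ ≈ 229 K

Along an adiabat T P^((1−γ)/γ) is constant, so T₂ = T₁ (P₂/P₁)^((γ−1)/γ).
T₁ = 321 °C = 594.1 K.
T₂ = 594.1 × (0.108/3.02)^(2/7) = 229.4 K.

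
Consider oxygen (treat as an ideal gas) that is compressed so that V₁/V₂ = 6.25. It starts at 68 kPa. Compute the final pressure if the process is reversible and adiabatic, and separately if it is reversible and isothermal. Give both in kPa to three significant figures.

adiabatic: 885 kPa; isothermal: 425 kPa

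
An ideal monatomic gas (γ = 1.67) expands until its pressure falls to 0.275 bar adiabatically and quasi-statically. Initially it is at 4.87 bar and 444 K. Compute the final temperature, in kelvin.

Along an adiabat T P^((1−γ)/γ) is constant, so T₂ = T₁ (P₂/P₁)^((γ−1)/γ).
T₂ = 444 × (0.275/4.87)^(0.401) = 140.2 K.

T₂ ≈ 140 K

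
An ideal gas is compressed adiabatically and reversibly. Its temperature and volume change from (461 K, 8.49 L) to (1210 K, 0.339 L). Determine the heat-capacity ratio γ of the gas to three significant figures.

TV^(γ−1) = const ⇒ γ − 1 = ln(T₂/T₁) / ln(V₁/V₂).
γ = 1 + ln(1210/461) / ln(8.49/0.339) = 1.3.

γ ≈ 1.30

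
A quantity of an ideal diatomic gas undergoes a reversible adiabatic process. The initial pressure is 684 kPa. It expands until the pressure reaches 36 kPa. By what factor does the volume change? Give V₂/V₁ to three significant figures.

V₂/V₁ ≈ 8.19

From PV^γ = const, V₂/V₁ = (P₁/P₂)^(1/γ).
For a diatomic ideal gas γ = 7/5.
V₂/V₁ = (684/36)^(5/7) = 8.192.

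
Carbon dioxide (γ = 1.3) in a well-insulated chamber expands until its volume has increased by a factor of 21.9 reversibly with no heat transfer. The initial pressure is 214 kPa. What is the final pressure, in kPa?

Adiabatic: P₁V₁^γ = P₂V₂^γ ⇒ P₂ = P₁ (V₁/V₂)^γ.
P₂ = 214 × (1/21.9)^(1.3) = 3.871 kPa.

P₂ ≈ 3.87 kPa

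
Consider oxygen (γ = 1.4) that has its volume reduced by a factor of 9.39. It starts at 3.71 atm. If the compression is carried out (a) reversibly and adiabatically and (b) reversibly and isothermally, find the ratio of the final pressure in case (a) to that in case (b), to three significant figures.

Isothermal: P_b = P₁(V₁/V₂) = 3.71×9.39.
Adiabatic: P_a = P₁(V₁/V₂)^γ = 3.71×9.39^(1.4).
P_a/P_b = (V₁/V₂)^(γ−1) = 9.39^(0.4) = 2.449.

P_adiabatic / P_isothermal ≈ 2.45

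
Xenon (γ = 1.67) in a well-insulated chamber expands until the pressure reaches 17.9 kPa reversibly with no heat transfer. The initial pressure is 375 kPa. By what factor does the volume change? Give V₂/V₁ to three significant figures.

V₂/V₁ ≈ 6.18

From PV^γ = const, V₂/V₁ = (P₁/P₂)^(1/γ).
V₂/V₁ = (375/17.9)^(0.599) = 6.182.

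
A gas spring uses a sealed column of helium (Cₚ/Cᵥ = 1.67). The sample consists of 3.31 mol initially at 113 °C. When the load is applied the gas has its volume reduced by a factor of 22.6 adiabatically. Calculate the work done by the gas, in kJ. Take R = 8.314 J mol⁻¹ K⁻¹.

W ≈ -112 kJ

For a reversible adiabat TV^(γ−1) is constant, so T₂ = T₁ (V₁/V₂)^(γ−1).
T₁ = 113 °C = 386.1 K.
T₂ = 386.1 × 22.6^(0.67) = 3119 K.
Q = 0, so ΔU = W_on_gas = nCᵥΔT with Cᵥ = R/(γ−1) = 12.41 J/(mol·K).
ΔU = 3.31 × 12.41 × (3119 − 386.1) = 112200 J.
Work done by the gas = −ΔU = -112200 J.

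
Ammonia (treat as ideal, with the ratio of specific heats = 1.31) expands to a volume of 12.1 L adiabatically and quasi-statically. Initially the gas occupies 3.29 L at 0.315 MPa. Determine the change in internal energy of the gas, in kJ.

ΔU ≈ -1.11 kJ

P₂ = P₁(V₁/V₂)^γ = 0.315×(3.29/12.1)^(1.31) = 0.0572 MPa.
For a reversible adiabat, W_by_gas = (P₁V₁ − P₂V₂)/(γ−1).
W_by = (315000×0.00329 − 57200×0.0121) / (0.31) = 1110 J.
Q = 0 ⇒ ΔU = −W_by = -1110 J.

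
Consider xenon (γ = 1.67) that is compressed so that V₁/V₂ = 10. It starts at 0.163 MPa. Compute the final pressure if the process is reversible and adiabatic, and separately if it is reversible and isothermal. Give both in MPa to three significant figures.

adiabatic: 7.62 MPa; isothermal: 1.63 MPa

Isothermal: P₂ = P₁(V₁/V₂) = 0.163×10 = 1.63 MPa.
Adiabatic: P₂ = P₁(V₁/V₂)^γ = 0.163×10^(1.67) = 7.624 MPa.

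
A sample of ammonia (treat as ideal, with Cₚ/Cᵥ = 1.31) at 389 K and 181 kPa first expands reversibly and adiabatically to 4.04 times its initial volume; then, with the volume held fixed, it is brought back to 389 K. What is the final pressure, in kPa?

Adiabatic step (PV^γ = const): P₂ = 181×(1/4.04)^(1.31) = 29.06 kPa; T₂ = 389×(1/4.04)^(0.31) = 252.3 K.
Isochoric: P₃ = P₂(T₃/T₂) = 29.06 × (389/252.3) = 44.8 kPa.

P₃ ≈ 44.8 kPa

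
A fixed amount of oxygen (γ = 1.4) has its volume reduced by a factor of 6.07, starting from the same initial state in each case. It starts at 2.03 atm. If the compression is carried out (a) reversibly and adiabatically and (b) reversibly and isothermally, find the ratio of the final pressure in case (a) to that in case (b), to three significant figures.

Isothermal: P_b = P₁(V₁/V₂) = 2.03×6.07.
Adiabatic: P_a = P₁(V₁/V₂)^γ = 2.03×6.07^(1.4).
P_a/P_b = (V₁/V₂)^(γ−1) = 6.07^(0.4) = 2.057.

P_adiabatic / P_isothermal ≈ 2.06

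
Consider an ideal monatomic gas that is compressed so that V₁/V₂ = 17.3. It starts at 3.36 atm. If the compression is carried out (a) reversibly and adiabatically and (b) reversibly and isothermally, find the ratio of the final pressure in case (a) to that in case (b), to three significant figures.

For a monatomic ideal gas γ = 5/3.
Isothermal: P_b = P₁(V₁/V₂) = 3.36×17.3.
Adiabatic: P_a = P₁(V₁/V₂)^γ = 3.36×17.3^(5/3).
P_a/P_b = (V₁/V₂)^(γ−1) = 17.3^(2/3) = 6.689.

P_adiabatic / P_isothermal ≈ 6.69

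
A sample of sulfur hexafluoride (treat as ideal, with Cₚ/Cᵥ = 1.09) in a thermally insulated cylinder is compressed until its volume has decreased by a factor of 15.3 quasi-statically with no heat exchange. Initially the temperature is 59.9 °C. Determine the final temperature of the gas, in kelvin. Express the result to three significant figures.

T₂ ≈ 426 K

Adiabatic: T₁V₁^(γ−1) = T₂V₂^(γ−1) ⇒ T₂ = T₁ (V₁/V₂)^(γ−1).
T₁ = 59.9 °C = 333 K.
T₂ = 333 × 15.3^(0.09) = 425.7 K.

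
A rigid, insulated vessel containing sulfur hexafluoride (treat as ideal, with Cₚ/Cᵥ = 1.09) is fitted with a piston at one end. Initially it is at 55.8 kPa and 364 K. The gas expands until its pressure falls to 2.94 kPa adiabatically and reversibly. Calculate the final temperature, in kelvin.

T₂ ≈ 285 K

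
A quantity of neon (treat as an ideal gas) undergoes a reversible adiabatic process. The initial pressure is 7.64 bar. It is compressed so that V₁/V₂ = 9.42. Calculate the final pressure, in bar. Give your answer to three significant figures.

Adiabatic: P₁V₁^γ = P₂V₂^γ ⇒ P₂ = P₁ (V₁/V₂)^γ.
For a monatomic ideal gas γ = 5/3.
P₂ = 7.64 × 9.42^(5/3) = 321 bar.

P₂ ≈ 321 bar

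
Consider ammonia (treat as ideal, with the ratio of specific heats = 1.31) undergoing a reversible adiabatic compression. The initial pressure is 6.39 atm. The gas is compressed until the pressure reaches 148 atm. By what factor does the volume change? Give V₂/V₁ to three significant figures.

V₂/V₁ ≈ 0.0908

From PV^γ = const, V₂/V₁ = (P₁/P₂)^(1/γ).
V₂/V₁ = (6.39/148)^(0.763) = 0.09082.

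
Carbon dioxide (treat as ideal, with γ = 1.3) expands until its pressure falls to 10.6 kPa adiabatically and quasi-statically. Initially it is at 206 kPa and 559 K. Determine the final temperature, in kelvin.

T₂ ≈ 282 K

Along an adiabat T P^((1−γ)/γ) is constant, so T₂ = T₁ (P₂/P₁)^((γ−1)/γ).
T₂ = 559 × (10.6/206)^(0.231) = 281.9 K.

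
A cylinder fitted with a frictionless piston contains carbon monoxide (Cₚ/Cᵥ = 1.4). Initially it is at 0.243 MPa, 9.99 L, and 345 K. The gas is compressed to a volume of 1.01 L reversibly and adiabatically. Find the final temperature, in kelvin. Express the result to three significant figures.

T₂ ≈ 863 K

Adiabatic: T₁V₁^(γ−1) = T₂V₂^(γ−1) ⇒ T₂ = T₁ (V₁/V₂)^(γ−1).
T₂ = 345 × (9.99/1.01)^(0.4) = 862.8 K.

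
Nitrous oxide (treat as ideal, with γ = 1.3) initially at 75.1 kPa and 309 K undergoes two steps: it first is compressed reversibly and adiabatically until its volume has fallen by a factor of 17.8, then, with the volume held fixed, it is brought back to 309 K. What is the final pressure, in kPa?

P₃ ≈ 1340 kPa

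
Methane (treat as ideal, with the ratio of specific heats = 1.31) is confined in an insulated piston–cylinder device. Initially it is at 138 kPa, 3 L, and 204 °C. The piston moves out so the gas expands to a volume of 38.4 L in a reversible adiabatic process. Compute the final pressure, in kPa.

P₂ ≈ 4.89 kPa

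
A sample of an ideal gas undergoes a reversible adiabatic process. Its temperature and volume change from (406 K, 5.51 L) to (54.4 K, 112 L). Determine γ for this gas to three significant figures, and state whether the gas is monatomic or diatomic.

γ ≈ 1.67; monatomic

TV^(γ−1) = const ⇒ γ − 1 = ln(T₂/T₁) / ln(V₁/V₂).
γ = 1 + ln(54.4/406) / ln(5.51/112) = 1.667.
γ ≈ 1.67 is close to 5/3, so the gas is monatomic.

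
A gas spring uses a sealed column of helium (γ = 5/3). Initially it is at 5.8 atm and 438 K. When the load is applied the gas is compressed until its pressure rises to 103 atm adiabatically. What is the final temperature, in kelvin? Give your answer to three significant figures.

Adiabatic: T₂/T₁ = (P₂/P₁)^((γ−1)/γ).
T₂ = 438 × (103/5.8)^(2/5) = 1384 K.

T₂ ≈ 1380 K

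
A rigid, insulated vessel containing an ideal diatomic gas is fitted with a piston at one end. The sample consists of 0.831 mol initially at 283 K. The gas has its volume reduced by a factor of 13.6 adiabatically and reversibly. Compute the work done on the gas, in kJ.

Adiabatic: T₁V₁^(γ−1) = T₂V₂^(γ−1) ⇒ T₂ = T₁ (V₁/V₂)^(γ−1).
γ = 7/5 for a diatomic ideal gas, so γ−1 = 2/5.
T₂ = 283 × 13.6^(2/5) = 803.9 K.
Q = 0, so ΔU = W_on_gas = nCᵥΔT with Cᵥ = R/(γ−1) = 20.79 J/(mol·K).
ΔU = 0.831 × 20.79 × (803.9 − 283) = 8997 J.

W ≈ 9.00 kJ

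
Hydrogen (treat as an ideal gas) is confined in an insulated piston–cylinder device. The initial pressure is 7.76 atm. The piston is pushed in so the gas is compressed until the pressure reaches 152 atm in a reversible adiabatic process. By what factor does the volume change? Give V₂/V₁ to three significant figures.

From PV^γ = const, V₂/V₁ = (P₁/P₂)^(1/γ).
For a diatomic ideal gas γ = 7/5.
V₂/V₁ = (7.76/152)^(5/7) = 0.1194.

V₂/V₁ ≈ 0.119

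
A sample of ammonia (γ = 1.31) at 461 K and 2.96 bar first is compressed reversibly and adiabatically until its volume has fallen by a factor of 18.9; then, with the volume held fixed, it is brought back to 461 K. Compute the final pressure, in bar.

P₃ ≈ 55.9 bar

Adiabatic step (PV^γ = const): P₂ = 2.96×18.9^(1.31) = 139.1 bar; T₂ = 461×18.9^(0.31) = 1147 K.
Isochoric: P₃ = P₂(T₃/T₂) = 139.1 × (461/1147) = 55.94 bar.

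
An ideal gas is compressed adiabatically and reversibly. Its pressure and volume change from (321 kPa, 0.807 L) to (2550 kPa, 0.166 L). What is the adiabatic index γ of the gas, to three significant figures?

γ ≈ 1.31

PV^γ = const ⇒ γ = ln(P₂/P₁) / ln(V₁/V₂).
γ = ln(2550/321) / ln(0.807/0.166) = 1.311.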